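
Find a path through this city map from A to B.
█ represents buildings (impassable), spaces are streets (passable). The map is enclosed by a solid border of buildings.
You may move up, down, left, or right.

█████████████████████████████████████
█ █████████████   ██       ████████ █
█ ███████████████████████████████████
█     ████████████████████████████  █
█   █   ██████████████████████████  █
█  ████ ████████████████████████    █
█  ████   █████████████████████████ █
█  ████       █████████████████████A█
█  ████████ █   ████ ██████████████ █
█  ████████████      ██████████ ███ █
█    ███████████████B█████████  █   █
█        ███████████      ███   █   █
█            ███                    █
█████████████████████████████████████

Finding the shortest path from A to B:
Movement: cardinal only
Path length: 22 steps
Directions: down → down → down → down → down → left → left → left → left → left → left → left → left → left → left → up → left → left → left → left → left → up

Solution:

█████████████████████████████████████
█ █████████████   ██       ████████ █
█ ███████████████████████████████████
█     ████████████████████████████  █
█   █   ██████████████████████████  █
█  ████ ████████████████████████    █
█  ████   █████████████████████████ █
█  ████       █████████████████████A█
█  ████████ █   ████ ██████████████↓█
█  ████████████      ██████████ ███↓█
█    ███████████████B█████████  █  ↓█
█        ███████████↑←←←←↰███   █  ↓█
█            ███         ↑←←←←←←←←←↲█
█████████████████████████████████████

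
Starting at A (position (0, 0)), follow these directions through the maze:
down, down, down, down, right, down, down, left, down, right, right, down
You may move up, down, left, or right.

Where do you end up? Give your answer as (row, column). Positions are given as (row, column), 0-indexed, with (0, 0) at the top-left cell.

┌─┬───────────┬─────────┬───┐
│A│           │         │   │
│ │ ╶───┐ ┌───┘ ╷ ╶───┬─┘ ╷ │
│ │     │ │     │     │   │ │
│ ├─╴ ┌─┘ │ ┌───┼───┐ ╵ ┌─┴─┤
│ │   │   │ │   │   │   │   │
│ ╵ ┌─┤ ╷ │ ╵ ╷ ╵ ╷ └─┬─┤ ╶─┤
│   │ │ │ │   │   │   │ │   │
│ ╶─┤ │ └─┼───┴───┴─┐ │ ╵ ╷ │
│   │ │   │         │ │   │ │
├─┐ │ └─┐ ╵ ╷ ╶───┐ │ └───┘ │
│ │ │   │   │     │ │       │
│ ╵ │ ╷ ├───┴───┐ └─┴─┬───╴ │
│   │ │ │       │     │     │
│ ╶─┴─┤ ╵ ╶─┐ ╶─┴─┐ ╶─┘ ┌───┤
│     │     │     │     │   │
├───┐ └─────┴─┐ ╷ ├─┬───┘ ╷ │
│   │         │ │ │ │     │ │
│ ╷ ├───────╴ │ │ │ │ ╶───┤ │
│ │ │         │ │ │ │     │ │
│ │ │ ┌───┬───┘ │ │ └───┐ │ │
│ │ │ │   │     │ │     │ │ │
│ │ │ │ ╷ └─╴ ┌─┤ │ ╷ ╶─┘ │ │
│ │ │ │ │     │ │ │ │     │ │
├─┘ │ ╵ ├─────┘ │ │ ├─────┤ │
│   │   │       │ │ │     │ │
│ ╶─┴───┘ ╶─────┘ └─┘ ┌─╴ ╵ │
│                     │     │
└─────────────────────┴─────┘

Following directions step by step:
Start: (0, 0)
  down: (0, 0) → (1, 0)
  down: (1, 0) → (2, 0)
  down: (2, 0) → (3, 0)
  down: (3, 0) → (4, 0)
  right: (4, 0) → (4, 1)
  down: (4, 1) → (5, 1)
  down: (5, 1) → (6, 1)
  left: (6, 1) → (6, 0)
  down: (6, 0) → (7, 0)
  right: (7, 0) → (7, 1)
  right: (7, 1) → (7, 2)
  down: (7, 2) → (8, 2)
Final position: (8, 2)

Path taken:

┌─┬───────────┬─────────┬───┐
│A│           │         │   │
│ │ ╶───┐ ┌───┘ ╷ ╶───┬─┘ ╷ │
│↓│     │ │     │     │   │ │
│ ├─╴ ┌─┘ │ ┌───┼───┐ ╵ ┌─┴─┤
│↓│   │   │ │   │   │   │   │
│ ╵ ┌─┤ ╷ │ ╵ ╷ ╵ ╷ └─┬─┤ ╶─┤
│↓  │ │ │ │   │   │   │ │   │
│ ╶─┤ │ └─┼───┴───┴─┐ │ ╵ ╷ │
│↳ ↓│ │   │         │ │   │ │
├─┐ │ └─┐ ╵ ╷ ╶───┐ │ └───┘ │
│ │↓│   │   │     │ │       │
│ ╵ │ ╷ ├───┴───┐ └─┴─┬───╴ │
│↓ ↲│ │ │       │     │     │
│ ╶─┴─┤ ╵ ╶─┐ ╶─┴─┐ ╶─┘ ┌───┤
│↳ → ↓│     │     │     │   │
├───┐ └─────┴─┐ ╷ ├─┬───┘ ╷ │
│   │B        │ │ │ │     │ │
│ ╷ ├───────╴ │ │ │ │ ╶───┤ │
│ │ │         │ │ │ │     │ │
│ │ │ ┌───┬───┘ │ │ └───┐ │ │
│ │ │ │   │     │ │     │ │ │
│ │ │ │ ╷ └─╴ ┌─┤ │ ╷ ╶─┘ │ │
│ │ │ │ │     │ │ │ │     │ │
├─┘ │ ╵ ├─────┘ │ │ ├─────┤ │
│   │   │       │ │ │     │ │
│ ╶─┴───┘ ╶─────┘ └─┘ ┌─╴ ╵ │
│                     │     │
└─────────────────────┴─────┘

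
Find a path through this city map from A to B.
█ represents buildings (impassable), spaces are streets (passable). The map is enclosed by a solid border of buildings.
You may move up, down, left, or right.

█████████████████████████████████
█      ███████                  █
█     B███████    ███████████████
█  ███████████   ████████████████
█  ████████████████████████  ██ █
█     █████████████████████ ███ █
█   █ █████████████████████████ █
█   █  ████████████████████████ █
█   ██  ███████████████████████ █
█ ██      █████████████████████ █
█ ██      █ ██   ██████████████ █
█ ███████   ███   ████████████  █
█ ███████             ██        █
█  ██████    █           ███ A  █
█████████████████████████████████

Finding the shortest path from A to B:
Movement: cardinal only
Path length: 44 steps
Directions: up → left → left → left → left → left → down → left → left → left → up → left → left → left → left → left → left → left → left → left → left → up → left → left → up → up → left → left → up → left → up → left → up → up → left → left → left → up → up → up → right → right → right → right

Solution:

█████████████████████████████████
█      ███████                  █
█ ↱→→→B███████    ███████████████
█ ↑███████████   ████████████████
█ ↑████████████████████████  ██ █
█ ↑←←↰█████████████████████ ███ █
█   █↑█████████████████████████ █
█   █↑↰████████████████████████ █
█   ██↑↰███████████████████████ █
█ ██   ↑←↰█████████████████████ █
█ ██     ↑█ ██   ██████████████ █
█ ███████↑←↰███   ████████████  █
█ ███████  ↑←←←←←←←←←↰██↓←←←←↰  █
█  ██████    █       ↑←←↲███ A  █
█████████████████████████████████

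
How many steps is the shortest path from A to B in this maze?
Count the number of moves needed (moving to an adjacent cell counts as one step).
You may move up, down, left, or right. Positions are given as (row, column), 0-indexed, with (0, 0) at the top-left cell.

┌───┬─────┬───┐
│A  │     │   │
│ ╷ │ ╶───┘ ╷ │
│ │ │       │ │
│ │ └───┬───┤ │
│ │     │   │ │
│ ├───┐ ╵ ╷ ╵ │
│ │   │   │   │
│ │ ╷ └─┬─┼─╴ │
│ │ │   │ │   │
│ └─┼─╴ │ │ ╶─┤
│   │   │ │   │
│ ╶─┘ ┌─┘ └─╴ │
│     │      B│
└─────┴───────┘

Using BFS to find shortest path:
Start: (0, 0), End: (6, 6)
Path found:
(0,0) → (0,1) → (1,1) → (2,1) → (2,2) → (2,3) → (3,3) → (3,4) → (2,4) → (2,5) → (3,5) → (3,6) → (4,6) → (4,5) → (5,5) → (5,6) → (6,6)
Number of steps: 16

Solution:

┌───┬─────┬───┐
│A ↓│     │   │
│ ╷ │ ╶───┘ ╷ │
│ │↓│       │ │
│ │ └───┬───┤ │
│ │↳ → ↓│↱ ↓│ │
│ ├───┐ ╵ ╷ ╵ │
│ │   │↳ ↑│↳ ↓│
│ │ ╷ └─┬─┼─╴ │
│ │ │   │ │↓ ↲│
│ └─┼─╴ │ │ ╶─┤
│   │   │ │↳ ↓│
│ ╶─┘ ┌─┘ └─╴ │
│     │      B│
└─────┴───────┘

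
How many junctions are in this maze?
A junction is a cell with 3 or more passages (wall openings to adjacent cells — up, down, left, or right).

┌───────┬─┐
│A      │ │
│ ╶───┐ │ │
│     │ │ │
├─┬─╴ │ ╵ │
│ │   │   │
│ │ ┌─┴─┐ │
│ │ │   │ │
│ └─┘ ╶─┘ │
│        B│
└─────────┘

Checking each cell for number of passages:

Junctions found (3+ passages):
  (2, 4): 3 passages
  (4, 2): 3 passages
Total junctions: 2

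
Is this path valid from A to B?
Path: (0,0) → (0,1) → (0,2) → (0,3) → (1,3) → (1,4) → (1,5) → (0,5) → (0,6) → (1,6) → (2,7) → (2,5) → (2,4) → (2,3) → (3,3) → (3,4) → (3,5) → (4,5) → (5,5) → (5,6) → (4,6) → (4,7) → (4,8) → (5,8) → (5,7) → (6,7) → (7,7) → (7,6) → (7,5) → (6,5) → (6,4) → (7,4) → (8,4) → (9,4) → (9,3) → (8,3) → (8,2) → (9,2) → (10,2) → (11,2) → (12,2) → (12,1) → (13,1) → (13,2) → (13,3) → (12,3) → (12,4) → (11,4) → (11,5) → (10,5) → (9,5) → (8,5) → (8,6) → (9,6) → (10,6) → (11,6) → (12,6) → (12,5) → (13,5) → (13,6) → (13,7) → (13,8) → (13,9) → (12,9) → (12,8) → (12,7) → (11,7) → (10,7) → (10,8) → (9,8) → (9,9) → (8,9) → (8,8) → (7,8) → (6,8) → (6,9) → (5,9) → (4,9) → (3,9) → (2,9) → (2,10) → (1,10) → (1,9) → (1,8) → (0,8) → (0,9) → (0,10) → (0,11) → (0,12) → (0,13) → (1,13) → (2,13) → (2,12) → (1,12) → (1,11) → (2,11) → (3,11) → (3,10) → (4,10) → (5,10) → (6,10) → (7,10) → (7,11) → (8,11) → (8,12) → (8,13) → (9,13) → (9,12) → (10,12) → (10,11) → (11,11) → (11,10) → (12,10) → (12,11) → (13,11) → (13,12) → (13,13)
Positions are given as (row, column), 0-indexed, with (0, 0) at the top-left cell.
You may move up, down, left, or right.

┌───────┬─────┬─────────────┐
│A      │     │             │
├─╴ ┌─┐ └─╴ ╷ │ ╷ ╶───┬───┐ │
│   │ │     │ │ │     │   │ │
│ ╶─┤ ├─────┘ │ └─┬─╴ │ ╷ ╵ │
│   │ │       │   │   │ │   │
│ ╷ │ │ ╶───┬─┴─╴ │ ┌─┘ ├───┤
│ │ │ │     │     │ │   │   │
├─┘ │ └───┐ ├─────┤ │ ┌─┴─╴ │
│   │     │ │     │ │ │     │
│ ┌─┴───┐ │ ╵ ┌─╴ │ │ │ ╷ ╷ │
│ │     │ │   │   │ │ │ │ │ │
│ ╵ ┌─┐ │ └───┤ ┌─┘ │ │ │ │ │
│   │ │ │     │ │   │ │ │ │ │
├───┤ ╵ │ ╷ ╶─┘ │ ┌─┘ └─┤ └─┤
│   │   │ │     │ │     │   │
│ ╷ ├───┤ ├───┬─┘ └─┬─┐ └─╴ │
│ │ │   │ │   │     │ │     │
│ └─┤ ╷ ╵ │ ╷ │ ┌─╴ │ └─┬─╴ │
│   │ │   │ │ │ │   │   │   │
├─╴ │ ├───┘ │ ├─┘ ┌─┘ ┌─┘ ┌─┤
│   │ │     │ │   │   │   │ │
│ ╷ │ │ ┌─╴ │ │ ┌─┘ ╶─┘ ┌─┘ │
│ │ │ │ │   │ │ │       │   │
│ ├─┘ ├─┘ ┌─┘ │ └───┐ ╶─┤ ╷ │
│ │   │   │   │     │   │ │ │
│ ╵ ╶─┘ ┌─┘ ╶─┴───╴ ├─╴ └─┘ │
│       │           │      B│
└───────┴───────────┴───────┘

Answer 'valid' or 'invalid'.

Checking path validity:
Result: Invalid move at step 10: cannot move from (1, 6) to (2, 7).

invalid

Correct solution:

┌───────┬─────┬─────────────┐
│A → → ↓│  ↱ ↓│  ↱ → → → → ↓│
├─╴ ┌─┐ └─╴ ╷ │ ╷ ╶───┬───┐ │
│   │ │↳ → ↑│↓│ │↑ ← ↰│↓ ↰│↓│
│ ╶─┤ ├─────┘ │ └─┬─╴ │ ╷ ╵ │
│   │ │↓ ← ← ↲│   │↱ ↑│↓│↑ ↲│
│ ╷ │ │ ╶───┬─┴─╴ │ ┌─┘ ├───┤
│ │ │ │↳ → ↓│     │↑│↓ ↲│   │
├─┘ │ └───┐ ├─────┤ │ ┌─┴─╴ │
│   │     │↓│↱ → ↓│↑│↓│     │
│ ┌─┴───┐ │ ╵ ┌─╴ │ │ │ ╷ ╷ │
│ │     │ │↳ ↑│↓ ↲│↑│↓│ │ │ │
│ ╵ ┌─┐ │ └───┤ ┌─┘ │ │ │ │ │
│   │ │ │↓ ↰  │↓│↱ ↑│↓│ │ │ │
├───┤ ╵ │ ╷ ╶─┘ │ ┌─┘ └─┤ └─┤
│   │   │↓│↑ ← ↲│↑│  ↳ ↓│   │
│ ╷ ├───┤ ├───┬─┘ └─┬─┐ └─╴ │
│ │ │↓ ↰│↓│↱ ↓│  ↑ ↰│ │↳ → ↓│
│ └─┤ ╷ ╵ │ ╷ │ ┌─╴ │ └─┬─╴ │
│   │↓│↑ ↲│↑│↓│ │↱ ↑│   │↓ ↲│
├─╴ │ ├───┘ │ ├─┘ ┌─┘ ┌─┘ ┌─┤
│   │↓│    ↑│↓│↱ ↑│   │↓ ↲│ │
│ ╷ │ │ ┌─╴ │ │ ┌─┘ ╶─┘ ┌─┘ │
│ │ │↓│ │↱ ↑│↓│↑│    ↓ ↲│   │
│ ├─┘ ├─┘ ┌─┘ │ └───┐ ╶─┤ ╷ │
│ │↓ ↲│↱ ↑│↓ ↲│↑ ← ↰│↳ ↓│ │ │
│ ╵ ╶─┘ ┌─┘ ╶─┴───╴ ├─╴ └─┘ │
│  ↳ → ↑│  ↳ → → → ↑│  ↳ → B│
└───────┴───────────┴───────┘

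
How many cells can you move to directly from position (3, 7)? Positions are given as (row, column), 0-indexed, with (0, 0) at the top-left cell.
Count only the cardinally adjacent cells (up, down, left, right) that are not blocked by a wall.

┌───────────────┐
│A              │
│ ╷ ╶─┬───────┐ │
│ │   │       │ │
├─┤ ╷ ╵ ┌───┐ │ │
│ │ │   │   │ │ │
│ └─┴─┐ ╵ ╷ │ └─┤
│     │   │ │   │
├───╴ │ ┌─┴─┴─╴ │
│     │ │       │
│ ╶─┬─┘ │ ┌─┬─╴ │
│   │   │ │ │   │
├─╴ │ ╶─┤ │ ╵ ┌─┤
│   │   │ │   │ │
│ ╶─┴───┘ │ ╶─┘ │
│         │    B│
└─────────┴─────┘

Checking passable neighbors of (3, 7):
Neighbors: (4, 7), (3, 6)
Count: 2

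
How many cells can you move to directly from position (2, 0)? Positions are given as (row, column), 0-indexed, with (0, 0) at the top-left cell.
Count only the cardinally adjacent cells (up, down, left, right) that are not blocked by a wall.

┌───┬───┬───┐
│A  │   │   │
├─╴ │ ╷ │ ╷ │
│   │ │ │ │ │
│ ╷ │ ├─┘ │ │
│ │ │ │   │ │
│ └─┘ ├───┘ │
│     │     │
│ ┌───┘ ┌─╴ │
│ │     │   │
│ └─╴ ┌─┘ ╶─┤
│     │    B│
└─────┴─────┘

Checking passable neighbors of (2, 0):
Neighbors: (1, 0), (3, 0)
Count: 2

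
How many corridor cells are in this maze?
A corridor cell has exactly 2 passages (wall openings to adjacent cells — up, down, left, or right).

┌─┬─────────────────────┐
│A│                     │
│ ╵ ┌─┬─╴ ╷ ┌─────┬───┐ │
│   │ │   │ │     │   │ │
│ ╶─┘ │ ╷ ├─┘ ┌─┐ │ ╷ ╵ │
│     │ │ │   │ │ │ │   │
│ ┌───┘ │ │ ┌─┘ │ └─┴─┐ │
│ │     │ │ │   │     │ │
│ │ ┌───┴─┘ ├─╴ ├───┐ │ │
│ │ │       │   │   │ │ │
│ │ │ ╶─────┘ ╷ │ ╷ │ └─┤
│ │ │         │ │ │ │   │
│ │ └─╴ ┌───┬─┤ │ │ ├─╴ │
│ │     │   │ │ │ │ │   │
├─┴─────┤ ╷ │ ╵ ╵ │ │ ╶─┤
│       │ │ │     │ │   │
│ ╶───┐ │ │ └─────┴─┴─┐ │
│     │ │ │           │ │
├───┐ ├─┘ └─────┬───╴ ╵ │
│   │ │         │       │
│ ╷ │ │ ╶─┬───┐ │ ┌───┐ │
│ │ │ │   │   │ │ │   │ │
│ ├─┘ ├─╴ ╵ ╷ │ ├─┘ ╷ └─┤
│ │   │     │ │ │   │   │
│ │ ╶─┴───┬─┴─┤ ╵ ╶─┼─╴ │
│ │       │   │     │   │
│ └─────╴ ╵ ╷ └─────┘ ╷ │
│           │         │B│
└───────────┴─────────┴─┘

Counting cells with exactly 2 passages:
Total corridor cells: 132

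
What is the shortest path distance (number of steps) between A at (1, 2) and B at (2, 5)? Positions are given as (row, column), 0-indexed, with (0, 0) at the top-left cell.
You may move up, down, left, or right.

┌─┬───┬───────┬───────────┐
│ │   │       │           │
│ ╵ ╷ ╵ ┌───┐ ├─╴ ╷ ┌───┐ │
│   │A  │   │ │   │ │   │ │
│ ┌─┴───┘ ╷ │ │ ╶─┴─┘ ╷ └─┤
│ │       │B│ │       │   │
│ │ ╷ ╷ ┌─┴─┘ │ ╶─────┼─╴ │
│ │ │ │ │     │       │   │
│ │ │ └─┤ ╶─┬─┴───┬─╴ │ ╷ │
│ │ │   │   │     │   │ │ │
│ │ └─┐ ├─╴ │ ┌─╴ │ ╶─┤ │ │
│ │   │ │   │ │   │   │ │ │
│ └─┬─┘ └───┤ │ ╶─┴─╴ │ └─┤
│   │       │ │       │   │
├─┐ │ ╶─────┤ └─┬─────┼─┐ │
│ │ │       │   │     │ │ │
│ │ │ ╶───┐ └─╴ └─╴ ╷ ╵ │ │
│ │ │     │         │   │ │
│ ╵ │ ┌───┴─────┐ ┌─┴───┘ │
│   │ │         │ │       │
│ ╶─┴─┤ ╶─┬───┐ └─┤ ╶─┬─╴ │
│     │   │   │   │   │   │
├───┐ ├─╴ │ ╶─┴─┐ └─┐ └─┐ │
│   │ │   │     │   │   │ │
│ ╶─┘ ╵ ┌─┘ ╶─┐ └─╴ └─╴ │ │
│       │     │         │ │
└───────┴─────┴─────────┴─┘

Finding path from (1, 2) to (2, 5):
Path: (1,2) → (0,2) → (0,1) → (1,1) → (1,0) → (2,0) → (3,0) → (4,0) → (5,0) → (6,0) → (6,1) → (7,1) → (8,1) → (9,1) → (9,0) → (10,0) → (10,1) → (10,2) → (11,2) → (12,2) → (12,3) → (11,3) → (11,4) → (10,4) → (10,3) → (9,3) → (9,4) → (9,5) → (9,6) → (9,7) → (10,7) → (10,8) → (11,8) → (11,9) → (12,9) → (12,10) → (12,11) → (11,11) → (11,10) → (10,10) → (10,9) → (9,9) → (9,10) → (9,11) → (9,12) → (8,12) → (7,12) → (6,12) → (6,11) → (5,11) → (4,11) → (3,11) → (3,12) → (2,12) → (2,11) → (1,11) → (1,10) → (2,10) → (2,9) → (2,8) → (2,7) → (3,7) → (3,8) → (3,9) → (3,10) → (4,10) → (4,9) → (5,9) → (5,10) → (6,10) → (6,9) → (6,8) → (6,7) → (5,7) → (5,8) → (4,8) → (4,7) → (4,6) → (5,6) → (6,6) → (7,6) → (7,7) → (8,7) → (8,6) → (8,5) → (7,5) → (7,4) → (7,3) → (7,2) → (6,2) → (6,3) → (5,3) → (4,3) → (4,2) → (3,2) → (2,2) → (2,3) → (2,4) → (1,4) → (1,5) → (2,5)
Distance: 100 steps

Solution:

┌─┬───┬───────┬───────────┐
│ │↓ ↰│       │           │
│ ╵ ╷ ╵ ┌───┐ ├─╴ ╷ ┌───┐ │
│↓ ↲│A  │↱ ↓│ │   │ │↓ ↰│ │
│ ┌─┴───┘ ╷ │ │ ╶─┴─┘ ╷ └─┤
│↓│  ↱ → ↑│B│ │↓ ← ← ↲│↑ ↰│
│ │ ╷ ╷ ┌─┴─┘ │ ╶─────┼─╴ │
│↓│ │↑│ │     │↳ → → ↓│↱ ↑│
│ │ │ └─┤ ╶─┬─┴───┬─╴ │ ╷ │
│↓│ │↑ ↰│   │↓ ← ↰│↓ ↲│↑│ │
│ │ └─┐ ├─╴ │ ┌─╴ │ ╶─┤ │ │
│↓│   │↑│   │↓│↱ ↑│↳ ↓│↑│ │
│ └─┬─┘ └───┤ │ ╶─┴─╴ │ └─┤
│↳ ↓│↱ ↑    │↓│↑ ← ← ↲│↑ ↰│
├─┐ │ ╶─────┤ └─┬─────┼─┐ │
│ │↓│↑ ← ← ↰│↳ ↓│     │ │↑│
│ │ │ ╶───┐ └─╴ └─╴ ╷ ╵ │ │
│ │↓│     │↑ ← ↲    │   │↑│
│ ╵ │ ┌───┴─────┐ ┌─┴───┘ │
│↓ ↲│ │↱ → → → ↓│ │↱ → → ↑│
│ ╶─┴─┤ ╶─┬───┐ └─┤ ╶─┬─╴ │
│↳ → ↓│↑ ↰│   │↳ ↓│↑ ↰│   │
├───┐ ├─╴ │ ╶─┴─┐ └─┐ └─┐ │
│   │↓│↱ ↑│     │↳ ↓│↑ ↰│ │
│ ╶─┘ ╵ ┌─┘ ╶─┐ └─╴ └─╴ │ │
│    ↳ ↑│     │    ↳ → ↑│ │
└───────┴─────┴─────────┴─┘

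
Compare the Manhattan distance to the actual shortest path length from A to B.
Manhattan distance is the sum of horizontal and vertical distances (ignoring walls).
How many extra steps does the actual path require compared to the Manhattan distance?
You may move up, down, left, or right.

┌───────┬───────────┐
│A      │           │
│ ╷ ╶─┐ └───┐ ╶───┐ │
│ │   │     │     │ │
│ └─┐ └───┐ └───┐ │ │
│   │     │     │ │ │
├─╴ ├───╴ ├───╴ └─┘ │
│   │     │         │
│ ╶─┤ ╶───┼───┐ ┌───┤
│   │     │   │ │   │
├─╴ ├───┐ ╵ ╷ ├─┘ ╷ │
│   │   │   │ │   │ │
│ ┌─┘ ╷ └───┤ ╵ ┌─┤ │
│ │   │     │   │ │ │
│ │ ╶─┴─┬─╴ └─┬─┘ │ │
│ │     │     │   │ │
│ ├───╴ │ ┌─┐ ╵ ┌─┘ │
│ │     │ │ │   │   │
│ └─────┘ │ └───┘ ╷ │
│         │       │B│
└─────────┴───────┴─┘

Manhattan distance: |9 - 0| + |9 - 0| = 18
Actual path length: 28
Extra steps: 28 - 18 = 10

Solution:

┌───────┬───────────┐
│A ↓    │           │
│ ╷ ╶─┐ └───┐ ╶───┐ │
│ │↳ ↓│     │     │ │
│ └─┐ └───┐ └───┐ │ │
│   │↳ → ↓│     │ │ │
├─╴ ├───╴ ├───╴ └─┘ │
│   │↓ ← ↲│         │
│ ╶─┤ ╶───┼───┐ ┌───┤
│   │↳ → ↓│↱ ↓│ │↱ ↓│
├─╴ ├───┐ ╵ ╷ ├─┘ ╷ │
│   │   │↳ ↑│↓│↱ ↑│↓│
│ ┌─┘ ╷ └───┤ ╵ ┌─┤ │
│ │   │     │↳ ↑│ │↓│
│ │ ╶─┴─┬─╴ └─┬─┘ │ │
│ │     │     │   │↓│
│ ├───╴ │ ┌─┐ ╵ ┌─┘ │
│ │     │ │ │   │  ↓│
│ └─────┘ │ └───┘ ╷ │
│         │       │B│
└─────────┴───────┴─┘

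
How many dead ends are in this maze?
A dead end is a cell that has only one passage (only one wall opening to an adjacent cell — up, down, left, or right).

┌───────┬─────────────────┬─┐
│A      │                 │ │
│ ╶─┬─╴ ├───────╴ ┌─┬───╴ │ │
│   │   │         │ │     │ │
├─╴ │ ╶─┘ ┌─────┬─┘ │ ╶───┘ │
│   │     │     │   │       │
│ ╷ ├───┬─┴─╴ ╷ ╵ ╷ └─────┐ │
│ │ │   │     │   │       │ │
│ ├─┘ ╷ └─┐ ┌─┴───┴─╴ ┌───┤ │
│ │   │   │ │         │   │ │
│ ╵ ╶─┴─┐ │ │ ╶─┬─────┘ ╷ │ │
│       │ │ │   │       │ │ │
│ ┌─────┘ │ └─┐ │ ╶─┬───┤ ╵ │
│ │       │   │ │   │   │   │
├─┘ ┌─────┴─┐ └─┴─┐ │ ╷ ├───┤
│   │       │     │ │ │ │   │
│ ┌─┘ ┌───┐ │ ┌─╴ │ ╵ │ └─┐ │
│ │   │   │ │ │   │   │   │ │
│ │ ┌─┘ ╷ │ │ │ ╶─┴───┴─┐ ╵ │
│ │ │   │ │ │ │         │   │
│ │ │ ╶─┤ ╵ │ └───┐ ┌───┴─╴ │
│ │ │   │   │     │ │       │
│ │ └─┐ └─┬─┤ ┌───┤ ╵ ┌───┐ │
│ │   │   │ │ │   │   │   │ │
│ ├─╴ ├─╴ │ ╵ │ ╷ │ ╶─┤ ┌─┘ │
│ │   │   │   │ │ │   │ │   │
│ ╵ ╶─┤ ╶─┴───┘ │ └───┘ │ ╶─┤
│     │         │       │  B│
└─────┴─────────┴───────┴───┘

Checking each cell for number of passages:

Dead ends found at positions:
  (0, 4)
  (0, 13)
  (1, 9)
  (2, 5)
  (3, 1)
  (3, 4)
  (3, 12)
  (5, 3)
  (6, 0)
  (6, 7)
  (7, 12)
  (9, 11)
  (10, 8)
  (11, 5)
  (11, 12)
  (12, 10)
  (13, 2)
  (13, 13)
Total dead ends: 18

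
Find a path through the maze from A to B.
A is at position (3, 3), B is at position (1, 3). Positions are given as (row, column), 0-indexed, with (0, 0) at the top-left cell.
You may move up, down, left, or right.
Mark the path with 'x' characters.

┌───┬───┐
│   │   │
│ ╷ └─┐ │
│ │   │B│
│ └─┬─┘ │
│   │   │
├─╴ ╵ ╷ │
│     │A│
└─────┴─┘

Finding the shortest path from (3, 3) to (1, 3):
Path length: 2 steps
Directions: up → up

Solution:

┌───┬───┐
│   │   │
│ ╷ └─┐ │
│ │   │B│
│ └─┬─┘ │
│   │  x│
├─╴ ╵ ╷ │
│     │A│
└─────┴─┘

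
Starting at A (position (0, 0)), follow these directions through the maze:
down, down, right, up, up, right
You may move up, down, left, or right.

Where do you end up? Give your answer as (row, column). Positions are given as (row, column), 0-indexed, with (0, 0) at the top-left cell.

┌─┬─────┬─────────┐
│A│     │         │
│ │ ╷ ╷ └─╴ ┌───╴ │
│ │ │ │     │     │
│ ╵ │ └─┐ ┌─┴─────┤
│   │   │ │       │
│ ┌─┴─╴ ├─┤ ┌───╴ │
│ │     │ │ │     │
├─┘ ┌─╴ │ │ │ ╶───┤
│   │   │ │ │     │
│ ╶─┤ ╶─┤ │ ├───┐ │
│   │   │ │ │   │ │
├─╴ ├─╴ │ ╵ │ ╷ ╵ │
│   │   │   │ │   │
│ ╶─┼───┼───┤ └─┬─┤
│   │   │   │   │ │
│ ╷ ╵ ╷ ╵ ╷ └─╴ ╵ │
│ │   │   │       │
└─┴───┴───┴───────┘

Following directions step by step:
Start: (0, 0)
  down: (0, 0) → (1, 0)
  down: (1, 0) → (2, 0)
  right: (2, 0) → (2, 1)
  up: (2, 1) → (1, 1)
  up: (1, 1) → (0, 1)
  right: (0, 1) → (0, 2)
Final position: (0, 2)

Path taken:

┌─┬─────┬─────────┐
│A│↱ B  │         │
│ │ ╷ ╷ └─╴ ┌───╴ │
│↓│↑│ │     │     │
│ ╵ │ └─┐ ┌─┴─────┤
│↳ ↑│   │ │       │
│ ┌─┴─╴ ├─┤ ┌───╴ │
│ │     │ │ │     │
├─┘ ┌─╴ │ │ │ ╶───┤
│   │   │ │ │     │
│ ╶─┤ ╶─┤ │ ├───┐ │
│   │   │ │ │   │ │
├─╴ ├─╴ │ ╵ │ ╷ ╵ │
│   │   │   │ │   │
│ ╶─┼───┼───┤ └─┬─┤
│   │   │   │   │ │
│ ╷ ╵ ╷ ╵ ╷ └─╴ ╵ │
│ │   │   │       │
└─┴───┴───┴───────┘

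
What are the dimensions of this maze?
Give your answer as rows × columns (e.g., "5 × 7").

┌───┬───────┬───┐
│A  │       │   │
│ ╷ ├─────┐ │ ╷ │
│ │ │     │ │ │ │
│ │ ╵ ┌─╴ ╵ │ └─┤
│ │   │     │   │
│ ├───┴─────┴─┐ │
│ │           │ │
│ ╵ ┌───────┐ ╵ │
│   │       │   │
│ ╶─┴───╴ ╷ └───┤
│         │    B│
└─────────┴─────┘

Counting the maze dimensions:
Rows (vertical): 6
Columns (horizontal): 8
Dimensions: 6 × 8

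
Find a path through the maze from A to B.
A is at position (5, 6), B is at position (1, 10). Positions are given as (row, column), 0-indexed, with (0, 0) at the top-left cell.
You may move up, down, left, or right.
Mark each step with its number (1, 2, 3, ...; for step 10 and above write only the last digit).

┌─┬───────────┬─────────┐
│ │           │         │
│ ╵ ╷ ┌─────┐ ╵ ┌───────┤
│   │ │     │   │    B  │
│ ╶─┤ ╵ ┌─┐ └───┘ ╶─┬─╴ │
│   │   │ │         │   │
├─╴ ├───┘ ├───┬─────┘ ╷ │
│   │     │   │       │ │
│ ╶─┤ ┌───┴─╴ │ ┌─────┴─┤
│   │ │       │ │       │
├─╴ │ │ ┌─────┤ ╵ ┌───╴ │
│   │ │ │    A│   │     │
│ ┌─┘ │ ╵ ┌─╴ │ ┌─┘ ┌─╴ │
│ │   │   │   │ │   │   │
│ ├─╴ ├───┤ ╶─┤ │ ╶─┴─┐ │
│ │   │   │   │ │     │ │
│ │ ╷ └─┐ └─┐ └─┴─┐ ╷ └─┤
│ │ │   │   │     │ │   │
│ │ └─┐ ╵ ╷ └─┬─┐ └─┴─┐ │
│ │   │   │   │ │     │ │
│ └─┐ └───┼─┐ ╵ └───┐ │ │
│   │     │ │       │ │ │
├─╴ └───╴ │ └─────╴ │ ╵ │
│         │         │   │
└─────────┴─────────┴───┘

Finding the shortest path from (5, 6) to (1, 10):
Path length: 40 steps
Directions: down → left → down → right → down → right → right → down → right → right → down → down → right → up → up → up → left → up → left → left → up → right → up → right → right → up → left → left → left → down → left → up → up → right → right → right → up → right → up → left

Solution:

┌─┬───────────┬─────────┐
│ │           │         │
│ ╵ ╷ ┌─────┐ ╵ ┌───────┤
│   │ │     │   │    B 9│
│ ╶─┤ ╵ ┌─┐ └───┘ ╶─┬─╴ │
│   │   │ │         │7 8│
├─╴ ├───┘ ├───┬─────┘ ╷ │
│   │     │   │3 4 5 6│ │
│ ╶─┤ ┌───┴─╴ │ ┌─────┴─┤
│   │ │       │2│9 8 7 6│
├─╴ │ │ ┌─────┤ ╵ ┌───╴ │
│   │ │ │    A│1 0│3 4 5│
│ ┌─┘ │ ╵ ┌─╴ │ ┌─┘ ┌─╴ │
│ │   │   │2 1│ │1 2│   │
│ ├─╴ ├───┤ ╶─┤ │ ╶─┴─┐ │
│ │   │   │3 4│ │0 9 8│ │
│ │ ╷ └─┐ └─┐ └─┴─┐ ╷ └─┤
│ │ │   │   │5 6 7│ │7 6│
│ │ └─┐ ╵ ╷ └─┬─┐ └─┴─┐ │
│ │   │   │   │ │8 9 0│5│
│ └─┐ └───┼─┐ ╵ └───┐ │ │
│   │     │ │       │1│4│
├─╴ └───╴ │ └─────╴ │ ╵ │
│         │         │2 3│
└─────────┴─────────┴───┘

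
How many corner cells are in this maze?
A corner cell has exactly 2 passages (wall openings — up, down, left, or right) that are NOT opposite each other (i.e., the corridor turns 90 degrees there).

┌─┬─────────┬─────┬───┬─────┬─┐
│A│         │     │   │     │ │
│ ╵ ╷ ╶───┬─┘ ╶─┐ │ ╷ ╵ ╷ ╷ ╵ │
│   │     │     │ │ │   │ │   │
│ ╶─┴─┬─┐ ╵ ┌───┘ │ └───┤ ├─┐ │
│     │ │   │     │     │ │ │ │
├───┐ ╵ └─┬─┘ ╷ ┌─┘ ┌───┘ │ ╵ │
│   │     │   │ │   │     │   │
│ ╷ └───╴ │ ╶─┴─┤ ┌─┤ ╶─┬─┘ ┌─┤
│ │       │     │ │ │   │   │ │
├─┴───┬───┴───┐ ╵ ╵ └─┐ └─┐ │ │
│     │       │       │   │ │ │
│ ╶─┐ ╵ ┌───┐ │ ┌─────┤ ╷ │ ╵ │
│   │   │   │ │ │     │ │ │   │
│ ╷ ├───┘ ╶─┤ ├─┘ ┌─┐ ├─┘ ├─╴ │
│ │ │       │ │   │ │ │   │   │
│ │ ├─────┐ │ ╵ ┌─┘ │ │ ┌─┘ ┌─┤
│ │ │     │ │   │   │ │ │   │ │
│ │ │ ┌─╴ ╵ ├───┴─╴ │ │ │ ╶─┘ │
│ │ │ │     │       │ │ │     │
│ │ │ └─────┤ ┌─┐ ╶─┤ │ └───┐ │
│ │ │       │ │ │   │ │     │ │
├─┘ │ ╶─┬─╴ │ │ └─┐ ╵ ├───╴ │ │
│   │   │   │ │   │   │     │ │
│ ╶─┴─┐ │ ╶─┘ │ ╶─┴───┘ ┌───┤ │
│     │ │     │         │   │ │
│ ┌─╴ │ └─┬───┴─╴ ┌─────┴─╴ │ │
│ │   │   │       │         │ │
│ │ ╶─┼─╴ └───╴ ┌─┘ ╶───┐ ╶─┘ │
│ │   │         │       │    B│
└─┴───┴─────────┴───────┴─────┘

Counting corner cells (2 non-opposite passages):
Total corners: 98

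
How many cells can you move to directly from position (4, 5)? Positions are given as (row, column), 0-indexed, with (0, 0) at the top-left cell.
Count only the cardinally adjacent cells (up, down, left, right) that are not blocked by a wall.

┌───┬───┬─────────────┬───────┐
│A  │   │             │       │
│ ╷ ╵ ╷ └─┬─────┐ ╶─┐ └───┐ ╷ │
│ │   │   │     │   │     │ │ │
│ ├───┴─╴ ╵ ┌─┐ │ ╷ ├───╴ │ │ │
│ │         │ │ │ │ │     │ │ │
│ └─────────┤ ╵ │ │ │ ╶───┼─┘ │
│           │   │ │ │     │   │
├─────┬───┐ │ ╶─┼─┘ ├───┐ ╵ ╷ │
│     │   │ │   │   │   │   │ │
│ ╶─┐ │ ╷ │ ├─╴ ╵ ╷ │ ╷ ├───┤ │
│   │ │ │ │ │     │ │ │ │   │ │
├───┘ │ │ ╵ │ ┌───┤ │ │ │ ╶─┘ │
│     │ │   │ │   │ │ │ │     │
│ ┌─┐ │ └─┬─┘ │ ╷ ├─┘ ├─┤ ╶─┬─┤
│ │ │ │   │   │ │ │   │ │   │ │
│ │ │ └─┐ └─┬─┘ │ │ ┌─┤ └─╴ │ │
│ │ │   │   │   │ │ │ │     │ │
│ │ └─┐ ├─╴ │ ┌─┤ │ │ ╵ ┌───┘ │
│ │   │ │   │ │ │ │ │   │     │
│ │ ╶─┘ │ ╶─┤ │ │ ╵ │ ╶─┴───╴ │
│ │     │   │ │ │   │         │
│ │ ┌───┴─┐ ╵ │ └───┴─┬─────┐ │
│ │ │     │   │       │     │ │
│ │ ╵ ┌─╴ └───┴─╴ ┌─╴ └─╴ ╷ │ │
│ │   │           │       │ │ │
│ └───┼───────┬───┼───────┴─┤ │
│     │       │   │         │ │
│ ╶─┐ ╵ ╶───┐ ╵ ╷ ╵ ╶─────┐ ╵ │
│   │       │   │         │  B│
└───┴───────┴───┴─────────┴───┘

Checking passable neighbors of (4, 5):
Neighbors: (3, 5), (5, 5)
Count: 2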